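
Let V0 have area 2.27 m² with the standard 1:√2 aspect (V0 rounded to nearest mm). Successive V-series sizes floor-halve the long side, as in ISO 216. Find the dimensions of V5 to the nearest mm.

224 × 316 mm

Let V0's short side be w mm. w · w√2 = 2.27 m² = 2,270,000 mm², so w ≈ 1266.9 mm and w√2 ≈ 1791.7 mm → V0 = 1267 × 1792 mm.
V1: ⌊1792/2⌋ × 1267 = 896 × 1267 mm
V2: ⌊1267/2⌋ × 896 = 633 × 896 mm
V3: ⌊896/2⌋ × 633 = 448 × 633 mm
V4: ⌊633/2⌋ × 448 = 316 × 448 mm
V5: ⌊448/2⌋ × 316 = 224 × 316 mm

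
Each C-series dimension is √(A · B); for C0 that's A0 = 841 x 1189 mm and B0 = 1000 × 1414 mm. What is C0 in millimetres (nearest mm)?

917 × 1297 mm

Short: √(841 · 1000) = √841000 ≈ 917.1 mm.
Long: √(1189 · 1414) = √1681246 ≈ 1296.6 mm.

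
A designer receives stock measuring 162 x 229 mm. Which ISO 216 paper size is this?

Aspect ratio 229/162 ≈ 1.414 — close to the ISO √2 ≈ 1.414.
In the C-series (envelope sizes, between A and B): C5 = 162 × 229 mm.

C5 (162 × 229 mm)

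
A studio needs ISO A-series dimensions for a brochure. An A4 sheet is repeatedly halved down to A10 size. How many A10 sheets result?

A4 = 210 × 297 mm; A10 = 26 × 37 mm.
Each halving step doubles the count; 6 steps from A4 to A10.
2^6 = 64.

64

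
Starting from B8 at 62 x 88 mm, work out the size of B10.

B9: ⌊88/2⌋ × 62 = 44 × 62 mm
B10: ⌊62/2⌋ × 44 = 31 × 44 mm

31 × 44 mm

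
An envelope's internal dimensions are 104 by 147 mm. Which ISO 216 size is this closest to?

Aspect ratio 147/104 ≈ 1.413 — close to the ISO √2 ≈ 1.414.
In the A-series (A0 area = 1 m²): A6 = 105 × 148 mm.
Off by 2 mm total — nearest standard size.

A6 (105 × 148 mm)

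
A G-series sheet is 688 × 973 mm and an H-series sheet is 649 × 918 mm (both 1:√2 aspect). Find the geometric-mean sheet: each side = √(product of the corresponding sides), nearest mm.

Short side: √(688 · 649) = √446512 ≈ 668.2 → 668 mm
Long side: √(973 · 918) = √893214 ≈ 945.1 → 945 mm

668 × 945 mm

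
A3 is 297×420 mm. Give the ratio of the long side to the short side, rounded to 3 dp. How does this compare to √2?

420 / 297 = 1.414
Matches √2 ≈ 1.414 — the ISO 216 defining ratio.

1.414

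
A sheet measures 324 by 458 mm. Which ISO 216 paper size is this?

Aspect ratio 458/324 ≈ 1.414 — close to the ISO √2 ≈ 1.414.
In the C-series (envelope sizes, between A and B): C3 = 324 × 458 mm.

C3 (324 × 458 mm)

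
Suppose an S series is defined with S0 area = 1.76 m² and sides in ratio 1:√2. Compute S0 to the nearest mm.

Let the short side be w mm. Then w · w√2 = 1.76 m² = 1,760,000 mm².
w² = 1,760,000/√2, so w ≈ 1115.6 mm; long side = w√2 ≈ 1577.7 mm.

1116 × 1578 mm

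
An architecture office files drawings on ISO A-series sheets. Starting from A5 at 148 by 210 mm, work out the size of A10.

26 × 37 mm

A6: ⌊210/2⌋ × 148 = 105 × 148 mm
A7: ⌊148/2⌋ × 105 = 74 × 105 mm
A8: ⌊105/2⌋ × 74 = 52 × 74 mm
A9: ⌊74/2⌋ × 52 = 37 × 52 mm
A10: ⌊52/2⌋ × 37 = 26 × 37 mm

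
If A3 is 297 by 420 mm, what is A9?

A4: ⌊420/2⌋ × 297 = 210 × 297 mm
A5: ⌊297/2⌋ × 210 = 148 × 210 mm
A6: ⌊210/2⌋ × 148 = 105 × 148 mm
A7: ⌊148/2⌋ × 105 = 74 × 105 mm
A8: ⌊105/2⌋ × 74 = 52 × 74 mm
A9: ⌊74/2⌋ × 52 = 37 × 52 mm

37 × 52 mm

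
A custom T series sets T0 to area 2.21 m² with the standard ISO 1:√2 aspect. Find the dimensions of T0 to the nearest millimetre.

Let the short side be w mm. Then w · w√2 = 2.21 m² = 2,210,000 mm².
w² = 2,210,000/√2, so w ≈ 1250.1 mm; long side = w√2 ≈ 1767.9 mm.

1250 × 1768 mm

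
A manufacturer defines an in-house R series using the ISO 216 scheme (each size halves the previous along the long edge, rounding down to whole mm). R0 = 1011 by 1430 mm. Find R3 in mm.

R1: ⌊1430/2⌋ × 1011 = 715 × 1011 mm
R2: ⌊1011/2⌋ × 715 = 505 × 715 mm
R3: ⌊715/2⌋ × 505 = 357 × 505 mm

357 × 505 mm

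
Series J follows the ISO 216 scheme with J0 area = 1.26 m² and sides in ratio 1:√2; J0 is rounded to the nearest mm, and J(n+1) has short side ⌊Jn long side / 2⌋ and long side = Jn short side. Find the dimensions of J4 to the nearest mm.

236 × 333 mm

Let J0's short side be w mm. w · w√2 = 1.26 m² = 1,260,000 mm², so w ≈ 943.9 mm and w√2 ≈ 1334.9 mm → J0 = 944 × 1335 mm.
J1: ⌊1335/2⌋ × 944 = 667 × 944 mm
J2: ⌊944/2⌋ × 667 = 472 × 667 mm
J3: ⌊667/2⌋ × 472 = 333 × 472 mm
J4: ⌊472/2⌋ × 333 = 236 × 333 mm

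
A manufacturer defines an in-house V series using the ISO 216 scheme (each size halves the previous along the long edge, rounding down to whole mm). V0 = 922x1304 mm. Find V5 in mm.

163 × 230 mm

V1: ⌊1304/2⌋ × 922 = 652 × 922 mm
V2: ⌊922/2⌋ × 652 = 461 × 652 mm
V3: ⌊652/2⌋ × 461 = 326 × 461 mm
V4: ⌊461/2⌋ × 326 = 230 × 326 mm
V5: ⌊326/2⌋ × 230 = 163 × 230 mm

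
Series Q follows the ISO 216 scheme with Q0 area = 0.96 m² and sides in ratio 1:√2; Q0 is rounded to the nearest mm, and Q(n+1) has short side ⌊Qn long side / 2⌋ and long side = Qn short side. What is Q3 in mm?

291 × 412 mm

Let Q0's short side be w mm. w · w√2 = 0.96 m² = 960,000 mm², so w ≈ 823.9 mm and w√2 ≈ 1165.2 mm → Q0 = 824 × 1165 mm.
Q1: ⌊1165/2⌋ × 824 = 582 × 824 mm
Q2: ⌊824/2⌋ × 582 = 412 × 582 mm
Q3: ⌊582/2⌋ × 412 = 291 × 412 mm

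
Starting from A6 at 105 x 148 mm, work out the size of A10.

26 × 37 mm

A7: ⌊148/2⌋ × 105 = 74 × 105 mm
A8: ⌊105/2⌋ × 74 = 52 × 74 mm
A9: ⌊74/2⌋ × 52 = 37 × 52 mm
A10: ⌊52/2⌋ × 37 = 26 × 37 mm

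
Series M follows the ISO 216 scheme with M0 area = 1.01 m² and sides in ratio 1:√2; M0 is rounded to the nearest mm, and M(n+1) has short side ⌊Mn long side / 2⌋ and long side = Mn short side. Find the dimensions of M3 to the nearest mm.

298 × 422 mm

Let M0's short side be w mm. w · w√2 = 1.01 m² = 1,010,000 mm², so w ≈ 845.1 mm and w√2 ≈ 1195.1 mm → M0 = 845 × 1195 mm.
M1: ⌊1195/2⌋ × 845 = 597 × 845 mm
M2: ⌊845/2⌋ × 597 = 422 × 597 mm
M3: ⌊597/2⌋ × 422 = 298 × 422 mm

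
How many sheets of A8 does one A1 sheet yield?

Each ISO step halves the sheet: 1 × A1 → 2 × A2 → 4 × A3 → 8 × A4 → …
From A1 to A8 is 7 halving steps: 2^7 = 128.

128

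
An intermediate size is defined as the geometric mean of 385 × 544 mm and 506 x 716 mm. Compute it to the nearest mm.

441 × 624 mm

Short side: √(385 · 506) = √194810 ≈ 441.4 → 441 mm
Long side: √(544 · 716) = √389504 ≈ 624.1 → 624 mm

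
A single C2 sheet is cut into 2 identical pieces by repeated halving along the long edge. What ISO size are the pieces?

C3

2 = 2^1, so 1 halving step.
C2 → C3 → … → C3 after 1 step.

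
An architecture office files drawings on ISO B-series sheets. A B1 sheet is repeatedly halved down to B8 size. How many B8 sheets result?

B1 = 707 × 1000 mm; B8 = 62 × 88 mm.
Each halving step doubles the count; 7 steps from B1 to B8.
2^7 = 128.

128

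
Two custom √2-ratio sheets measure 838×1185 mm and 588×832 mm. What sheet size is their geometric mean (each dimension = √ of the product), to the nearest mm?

702 × 993 mm

Short side: √(838 · 588) = √492744 ≈ 702.0 → 702 mm
Long side: √(1185 · 832) = √985920 ≈ 992.9 → 993 mm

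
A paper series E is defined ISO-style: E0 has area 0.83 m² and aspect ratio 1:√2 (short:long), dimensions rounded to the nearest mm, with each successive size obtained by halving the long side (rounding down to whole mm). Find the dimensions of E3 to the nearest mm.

Let E0's short side be w mm. w · w√2 = 0.83 m² = 830,000 mm², so w ≈ 766.1 mm and w√2 ≈ 1083.4 mm → E0 = 766 × 1083 mm.
E1: ⌊1083/2⌋ × 766 = 541 × 766 mm
E2: ⌊766/2⌋ × 541 = 383 × 541 mm
E3: ⌊541/2⌋ × 383 = 270 × 383 mm

270 × 383 mm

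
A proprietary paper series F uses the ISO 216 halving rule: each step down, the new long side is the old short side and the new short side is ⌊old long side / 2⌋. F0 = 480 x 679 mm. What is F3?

169 × 240 mm

F1: ⌊679/2⌋ × 480 = 339 × 480 mm
F2: ⌊480/2⌋ × 339 = 240 × 339 mm
F3: ⌊339/2⌋ × 240 = 169 × 240 mm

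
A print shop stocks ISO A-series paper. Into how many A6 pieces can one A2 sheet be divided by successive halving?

16

Each ISO step halves the sheet: 1 × A2 → 2 × A3 → 4 × A4 → 8 × A5 → …
From A2 to A6 is 4 halving steps: 2^4 = 16.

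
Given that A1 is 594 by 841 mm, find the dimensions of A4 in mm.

210 × 297 mm

A2: ⌊841/2⌋ × 594 = 420 × 594 mm
A3: ⌊594/2⌋ × 420 = 297 × 420 mm
A4: ⌊420/2⌋ × 297 = 210 × 297 mm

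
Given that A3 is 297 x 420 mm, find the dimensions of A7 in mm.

74 × 105 mm

A4: ⌊420/2⌋ × 297 = 210 × 297 mm
A5: ⌊297/2⌋ × 210 = 148 × 210 mm
A6: ⌊210/2⌋ × 148 = 105 × 148 mm
A7: ⌊148/2⌋ × 105 = 74 × 105 mm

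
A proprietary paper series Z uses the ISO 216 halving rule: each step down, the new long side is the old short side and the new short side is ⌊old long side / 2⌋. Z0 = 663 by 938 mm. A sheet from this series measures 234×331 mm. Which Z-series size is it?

Z3

Z0: 663 × 938 mm
Z1: 469 × 663 mm
Z2: 331 × 469 mm
Z3: 234 × 331 mm
Z4: 165 × 234 mm
→ matches Z3.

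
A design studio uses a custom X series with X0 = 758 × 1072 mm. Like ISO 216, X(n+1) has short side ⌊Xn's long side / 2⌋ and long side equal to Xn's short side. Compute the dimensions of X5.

X1 = 536 × 758 mm (from X0 by 1 halving).
X2: ⌊758/2⌋ × 536 = 379 × 536 mm
X3: ⌊536/2⌋ × 379 = 268 × 379 mm
X4: ⌊379/2⌋ × 268 = 189 × 268 mm
X5: ⌊268/2⌋ × 189 = 134 × 189 mm

134 × 189 mm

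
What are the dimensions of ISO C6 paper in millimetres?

114 × 162 mm

C0 = 917 × 1297 mm (C0 is the geometric mean of A0 and B0, aspect 1:√2).
C1: ⌊1297/2⌋ × 917 = 648 × 917 mm
C2: ⌊917/2⌋ × 648 = 458 × 648 mm
C3: ⌊648/2⌋ × 458 = 324 × 458 mm
C4: ⌊458/2⌋ × 324 = 229 × 324 mm
C5: ⌊324/2⌋ × 229 = 162 × 229 mm
C6: ⌊229/2⌋ × 162 = 114 × 162 mm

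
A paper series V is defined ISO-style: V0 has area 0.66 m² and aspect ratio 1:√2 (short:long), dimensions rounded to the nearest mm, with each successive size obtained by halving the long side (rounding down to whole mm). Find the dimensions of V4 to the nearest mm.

170 × 241 mm

Let V0's short side be w mm. w · w√2 = 0.66 m² = 660,000 mm², so w ≈ 683.1 mm and w√2 ≈ 966.1 mm → V0 = 683 × 966 mm.
V1: ⌊966/2⌋ × 683 = 483 × 683 mm
V2: ⌊683/2⌋ × 483 = 341 × 483 mm
V3: ⌊483/2⌋ × 341 = 241 × 341 mm
V4: ⌊341/2⌋ × 241 = 170 × 241 mm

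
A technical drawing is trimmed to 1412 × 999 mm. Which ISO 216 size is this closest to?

B0 (1000 × 1414 mm)

Aspect ratio 1412/999 ≈ 1.413 — close to the ISO √2 ≈ 1.414.
In the B-series (B0 = 1000 × 1414 mm): B0 = 1000 × 1414 mm.
Off by 3 mm total — nearest standard size.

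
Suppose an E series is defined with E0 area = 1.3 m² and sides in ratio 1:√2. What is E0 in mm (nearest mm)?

Let the short side be w mm. Then w · w√2 = 1.3 m² = 1,300,000 mm².
w² = 1,300,000/√2, so w ≈ 958.8 mm; long side = w√2 ≈ 1355.9 mm.

959 × 1356 mm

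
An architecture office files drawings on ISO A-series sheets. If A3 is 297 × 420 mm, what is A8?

52 × 74 mm

A4: ⌊420/2⌋ × 297 = 210 × 297 mm
A5: ⌊297/2⌋ × 210 = 148 × 210 mm
A6: ⌊210/2⌋ × 148 = 105 × 148 mm
A7: ⌊148/2⌋ × 105 = 74 × 105 mm
A8: ⌊105/2⌋ × 74 = 52 × 74 mm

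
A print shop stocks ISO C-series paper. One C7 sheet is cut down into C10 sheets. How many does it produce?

8

Each ISO step halves the sheet: 1 × C7 → 2 × C8 → 4 × C9 → 8 × C10
From C7 to C10 is 3 halving steps: 2^3 = 8.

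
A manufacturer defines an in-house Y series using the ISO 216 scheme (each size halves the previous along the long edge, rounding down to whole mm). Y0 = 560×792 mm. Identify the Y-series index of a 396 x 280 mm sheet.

Y2

Y0: 560 × 792 mm
Y1: 396 × 560 mm
Y2: 280 × 396 mm
Y3: 198 × 280 mm
→ matches Y2.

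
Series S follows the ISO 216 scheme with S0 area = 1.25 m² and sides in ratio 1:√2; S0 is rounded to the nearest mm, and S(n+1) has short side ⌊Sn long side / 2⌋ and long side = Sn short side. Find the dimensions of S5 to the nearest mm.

166 × 235 mm

Let S0's short side be w mm. w · w√2 = 1.25 m² = 1,250,000 mm², so w ≈ 940.2 mm and w√2 ≈ 1329.6 mm → S0 = 940 × 1330 mm.
S1: ⌊1330/2⌋ × 940 = 665 × 940 mm
S2: ⌊940/2⌋ × 665 = 470 × 665 mm
S3: ⌊665/2⌋ × 470 = 332 × 470 mm
S4: ⌊470/2⌋ × 332 = 235 × 332 mm
S5: ⌊332/2⌋ × 235 = 166 × 235 mm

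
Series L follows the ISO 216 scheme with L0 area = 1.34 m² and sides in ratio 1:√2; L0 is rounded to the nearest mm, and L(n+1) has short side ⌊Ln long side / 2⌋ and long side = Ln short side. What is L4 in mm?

Let L0's short side be w mm. w · w√2 = 1.34 m² = 1,340,000 mm², so w ≈ 973.4 mm and w√2 ≈ 1376.6 mm → L0 = 973 × 1377 mm.
L1: ⌊1377/2⌋ × 973 = 688 × 973 mm
L2: ⌊973/2⌋ × 688 = 486 × 688 mm
L3: ⌊688/2⌋ × 486 = 344 × 486 mm
L4: ⌊486/2⌋ × 344 = 243 × 344 mm

243 × 344 mm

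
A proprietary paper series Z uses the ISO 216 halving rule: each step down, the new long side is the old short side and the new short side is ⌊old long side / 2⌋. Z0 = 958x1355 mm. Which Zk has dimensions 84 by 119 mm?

Z7

Z0: 958 × 1355 mm
Z1: 677 × 958 mm
Z2: 479 × 677 mm
Z3: 338 × 479 mm
Z4: 239 × 338 mm
Z5: 169 × 239 mm
Z6: 119 × 169 mm
Z7: 84 × 119 mm
Z8: 59 × 84 mm
→ matches Z7.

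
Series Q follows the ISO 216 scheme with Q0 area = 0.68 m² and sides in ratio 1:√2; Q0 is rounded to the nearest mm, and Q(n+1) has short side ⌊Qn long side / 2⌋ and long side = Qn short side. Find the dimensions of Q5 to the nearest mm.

122 × 173 mm

Let Q0's short side be w mm. w · w√2 = 0.68 m² = 680,000 mm², so w ≈ 693.4 mm and w√2 ≈ 980.6 mm → Q0 = 693 × 981 mm.
Q1: ⌊981/2⌋ × 693 = 490 × 693 mm
Q2: ⌊693/2⌋ × 490 = 346 × 490 mm
Q3: ⌊490/2⌋ × 346 = 245 × 346 mm
Q4: ⌊346/2⌋ × 245 = 173 × 245 mm
Q5: ⌊245/2⌋ × 173 = 122 × 173 mm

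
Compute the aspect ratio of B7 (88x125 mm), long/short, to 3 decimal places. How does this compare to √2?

1.420

125 / 88 = 1.420
ISO 216 targets √2 ≈ 1.414; the +0.006 deviation is from mm rounding.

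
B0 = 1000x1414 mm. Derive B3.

B1: ⌊1414/2⌋ × 1000 = 707 × 1000 mm
B2: ⌊1000/2⌋ × 707 = 500 × 707 mm
B3: ⌊707/2⌋ × 500 = 353 × 500 mm

353 × 500 mm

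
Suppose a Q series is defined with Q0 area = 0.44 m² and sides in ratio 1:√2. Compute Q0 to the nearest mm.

Let the short side be w mm. Then w · w√2 = 0.44 m² = 440,000 mm².
w² = 440,000/√2, so w ≈ 557.8 mm; long side = w√2 ≈ 788.8 mm.

558 × 789 mm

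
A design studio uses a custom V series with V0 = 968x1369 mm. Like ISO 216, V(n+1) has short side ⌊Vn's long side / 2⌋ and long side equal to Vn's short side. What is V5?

171 × 242 mm

V1 = 684 × 968 mm (from V0 by 1 halving).
V2: ⌊968/2⌋ × 684 = 484 × 684 mm
V3: ⌊684/2⌋ × 484 = 342 × 484 mm
V4: ⌊484/2⌋ × 342 = 242 × 342 mm
V5: ⌊342/2⌋ × 242 = 171 × 242 mm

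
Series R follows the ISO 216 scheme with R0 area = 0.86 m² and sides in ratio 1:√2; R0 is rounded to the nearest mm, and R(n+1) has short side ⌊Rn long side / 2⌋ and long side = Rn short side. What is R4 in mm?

Let R0's short side be w mm. w · w√2 = 0.86 m² = 860,000 mm², so w ≈ 779.8 mm and w√2 ≈ 1102.8 mm → R0 = 780 × 1103 mm.
R1: ⌊1103/2⌋ × 780 = 551 × 780 mm
R2: ⌊780/2⌋ × 551 = 390 × 551 mm
R3: ⌊551/2⌋ × 390 = 275 × 390 mm
R4: ⌊390/2⌋ × 275 = 195 × 275 mm

195 × 275 mm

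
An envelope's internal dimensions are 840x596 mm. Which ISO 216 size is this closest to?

A1 (594 × 841 mm)

Aspect ratio 840/596 ≈ 1.409 — close to the ISO √2 ≈ 1.414.
In the A-series (A0 area = 1 m²): A1 = 594 × 841 mm.
Off by 3 mm total — nearest standard size.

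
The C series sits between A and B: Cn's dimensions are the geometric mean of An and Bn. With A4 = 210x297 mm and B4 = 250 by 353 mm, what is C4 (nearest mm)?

229 × 324 mm

Short side: √(210 · 250) = √52500 ≈ 229.1 → 229 mm
Long side: √(297 · 353) = √104841 ≈ 323.8 → 324 mm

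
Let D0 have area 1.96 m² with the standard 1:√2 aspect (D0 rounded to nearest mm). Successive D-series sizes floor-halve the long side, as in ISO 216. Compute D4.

Let D0's short side be w mm. w · w√2 = 1.96 m² = 1,960,000 mm², so w ≈ 1177.3 mm and w√2 ≈ 1664.9 mm → D0 = 1177 × 1665 mm.
D1: ⌊1665/2⌋ × 1177 = 832 × 1177 mm
D2: ⌊1177/2⌋ × 832 = 588 × 832 mm
D3: ⌊832/2⌋ × 588 = 416 × 588 mm
D4: ⌊588/2⌋ × 416 = 294 × 416 mm

294 × 416 mm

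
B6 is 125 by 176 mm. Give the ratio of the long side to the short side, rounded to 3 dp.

1.408

176 / 125 = 1.408
ISO 216 targets √2 ≈ 1.414; the -0.006 deviation is from mm rounding.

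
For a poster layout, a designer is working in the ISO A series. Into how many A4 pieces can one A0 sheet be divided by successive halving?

16

A0 = 841 × 1189 mm; A4 = 210 × 297 mm.
Each halving step doubles the count; 4 steps from A0 to A4.
2^4 = 16.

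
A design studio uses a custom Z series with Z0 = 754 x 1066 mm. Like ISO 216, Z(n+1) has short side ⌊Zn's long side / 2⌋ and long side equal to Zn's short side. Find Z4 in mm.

188 × 266 mm

Z1: ⌊1066/2⌋ × 754 = 533 × 754 mm
Z2: ⌊754/2⌋ × 533 = 377 × 533 mm
Z3: ⌊533/2⌋ × 377 = 266 × 377 mm
Z4: ⌊377/2⌋ × 266 = 188 × 266 mm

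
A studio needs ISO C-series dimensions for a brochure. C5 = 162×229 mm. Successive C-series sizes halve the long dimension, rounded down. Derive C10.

28 × 40 mm

C6: ⌊229/2⌋ × 162 = 114 × 162 mm
C7: ⌊162/2⌋ × 114 = 81 × 114 mm
C8: ⌊114/2⌋ × 81 = 57 × 81 mm
C9: ⌊81/2⌋ × 57 = 40 × 57 mm
C10: ⌊57/2⌋ × 40 = 28 × 40 mm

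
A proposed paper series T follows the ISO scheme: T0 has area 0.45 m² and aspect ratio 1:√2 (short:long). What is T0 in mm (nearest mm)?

564 × 798 mm

Let the short side be w mm. Then w · w√2 = 0.45 m² = 450,000 mm².
w² = 450,000/√2, so w ≈ 564.1 mm; long side = w√2 ≈ 797.7 mm.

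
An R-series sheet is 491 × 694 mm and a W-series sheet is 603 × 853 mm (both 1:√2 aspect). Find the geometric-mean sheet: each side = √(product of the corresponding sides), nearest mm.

544 × 769 mm

Short side: √(491 · 603) = √296073 ≈ 544.1 → 544 mm
Long side: √(694 · 853) = √591982 ≈ 769.4 → 769 mm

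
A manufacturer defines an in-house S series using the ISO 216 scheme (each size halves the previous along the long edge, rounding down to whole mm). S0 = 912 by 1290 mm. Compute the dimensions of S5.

S1 = 645 × 912 mm (from S0 by 1 halving).
S2: ⌊912/2⌋ × 645 = 456 × 645 mm
S3: ⌊645/2⌋ × 456 = 322 × 456 mm
S4: ⌊456/2⌋ × 322 = 228 × 322 mm
S5: ⌊322/2⌋ × 228 = 161 × 228 mm

161 × 228 mm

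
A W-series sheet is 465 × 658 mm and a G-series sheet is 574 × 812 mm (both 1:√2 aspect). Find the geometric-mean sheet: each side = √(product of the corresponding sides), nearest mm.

517 × 731 mm

Short side: √(465 · 574) = √266910 ≈ 516.6 → 517 mm
Long side: √(658 · 812) = √534296 ≈ 731.0 → 731 mm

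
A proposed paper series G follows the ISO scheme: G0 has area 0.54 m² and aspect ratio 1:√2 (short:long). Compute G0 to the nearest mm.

618 × 874 mm

Let the short side be w mm. Then w · w√2 = 0.54 m² = 540,000 mm².
w² = 540,000/√2, so w ≈ 617.9 mm; long side = w√2 ≈ 873.9 mm.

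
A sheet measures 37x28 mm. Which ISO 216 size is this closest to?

Aspect ratio 37/28 ≈ 1.321 (ISO target is √2 ≈ 1.414).
In the A-series (A0 area = 1 m²): A10 = 26 × 37 mm.
Off by 2 mm total — nearest standard size.

A10 (26 × 37 mm)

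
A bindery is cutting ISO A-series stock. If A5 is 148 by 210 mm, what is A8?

A6: ⌊210/2⌋ × 148 = 105 × 148 mm
A7: ⌊148/2⌋ × 105 = 74 × 105 mm
A8: ⌊105/2⌋ × 74 = 52 × 74 mm

52 × 74 mm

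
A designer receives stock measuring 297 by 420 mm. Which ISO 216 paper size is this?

A3 (297 × 420 mm)

Aspect ratio 420/297 ≈ 1.414 — close to the ISO √2 ≈ 1.414.
In the A-series (A0 area = 1 m²): A3 = 297 × 420 mm.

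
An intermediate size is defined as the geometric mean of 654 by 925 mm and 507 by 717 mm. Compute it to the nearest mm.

576 × 814 mm

Short side: √(654 · 507) = √331578 ≈ 575.8 → 576 mm
Long side: √(925 · 717) = √663225 ≈ 814.4 → 814 mm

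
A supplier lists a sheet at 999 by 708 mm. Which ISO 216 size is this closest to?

B1 (707 × 1000 mm)

Aspect ratio 999/708 ≈ 1.411 — close to the ISO √2 ≈ 1.414.
In the B-series (B0 = 1000 × 1414 mm): B1 = 707 × 1000 mm.
Off by 2 mm total — nearest standard size.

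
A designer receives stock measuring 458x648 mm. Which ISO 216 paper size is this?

C2 (458 × 648 mm)

Aspect ratio 648/458 ≈ 1.415 — close to the ISO √2 ≈ 1.414.
In the C-series (envelope sizes, between A and B): C2 = 458 × 648 mm.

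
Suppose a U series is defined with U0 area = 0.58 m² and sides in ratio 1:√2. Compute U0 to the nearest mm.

640 × 906 mm

Let the short side be w mm. Then w · w√2 = 0.58 m² = 580,000 mm².
w² = 580,000/√2, so w ≈ 640.4 mm; long side = w√2 ≈ 905.7 mm.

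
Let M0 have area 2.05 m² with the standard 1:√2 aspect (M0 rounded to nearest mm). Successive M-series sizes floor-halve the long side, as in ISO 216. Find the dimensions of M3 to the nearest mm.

425 × 602 mm

Let M0's short side be w mm. w · w√2 = 2.05 m² = 2,050,000 mm², so w ≈ 1204.0 mm and w√2 ≈ 1702.7 mm → M0 = 1204 × 1703 mm.
M1: ⌊1703/2⌋ × 1204 = 851 × 1204 mm
M2: ⌊1204/2⌋ × 851 = 602 × 851 mm
M3: ⌊851/2⌋ × 602 = 425 × 602 mm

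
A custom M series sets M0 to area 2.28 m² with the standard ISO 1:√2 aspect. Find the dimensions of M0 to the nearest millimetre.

1270 × 1796 mm

Let the short side be w mm. Then w · w√2 = 2.28 m² = 2,280,000 mm².
w² = 2,280,000/√2, so w ≈ 1269.7 mm; long side = w√2 ≈ 1795.7 mm.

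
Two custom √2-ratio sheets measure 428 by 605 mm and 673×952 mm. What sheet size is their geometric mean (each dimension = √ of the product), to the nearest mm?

Short side: √(428 · 673) = √288044 ≈ 536.7 → 537 mm
Long side: √(605 · 952) = √575960 ≈ 758.9 → 759 mm

537 × 759 mm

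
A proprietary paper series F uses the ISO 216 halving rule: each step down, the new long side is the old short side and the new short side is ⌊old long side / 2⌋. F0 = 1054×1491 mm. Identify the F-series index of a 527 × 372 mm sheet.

F3

F0: 1054 × 1491 mm
F1: 745 × 1054 mm
F2: 527 × 745 mm
F3: 372 × 527 mm
F4: 263 × 372 mm
→ matches F3.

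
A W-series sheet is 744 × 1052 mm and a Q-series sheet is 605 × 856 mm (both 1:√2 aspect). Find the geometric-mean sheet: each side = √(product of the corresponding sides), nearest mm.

671 × 949 mm

Short side: √(744 · 605) = √450120 ≈ 670.9 → 671 mm
Long side: √(1052 · 856) = √900512 ≈ 949.0 → 949 mm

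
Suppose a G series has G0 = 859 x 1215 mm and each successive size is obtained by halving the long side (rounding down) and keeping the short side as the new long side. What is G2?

429 × 607 mm

G1: ⌊1215/2⌋ × 859 = 607 × 859 mm
G2: ⌊859/2⌋ × 607 = 429 × 607 mm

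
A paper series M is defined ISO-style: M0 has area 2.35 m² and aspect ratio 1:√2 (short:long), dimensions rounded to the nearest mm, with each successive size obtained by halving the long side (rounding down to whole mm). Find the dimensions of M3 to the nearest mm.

455 × 644 mm

Let M0's short side be w mm. w · w√2 = 2.35 m² = 2,350,000 mm², so w ≈ 1289.1 mm and w√2 ≈ 1823.0 mm → M0 = 1289 × 1823 mm.
M1: ⌊1823/2⌋ × 1289 = 911 × 1289 mm
M2: ⌊1289/2⌋ × 911 = 644 × 911 mm
M3: ⌊911/2⌋ × 644 = 455 × 644 mm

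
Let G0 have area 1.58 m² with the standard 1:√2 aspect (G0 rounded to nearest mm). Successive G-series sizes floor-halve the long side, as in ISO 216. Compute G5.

186 × 264 mm

Let G0's short side be w mm. w · w√2 = 1.58 m² = 1,580,000 mm², so w ≈ 1057.0 mm and w√2 ≈ 1494.8 mm → G0 = 1057 × 1495 mm.
G1: ⌊1495/2⌋ × 1057 = 747 × 1057 mm
G2: ⌊1057/2⌋ × 747 = 528 × 747 mm
G3: ⌊747/2⌋ × 528 = 373 × 528 mm
G4: ⌊528/2⌋ × 373 = 264 × 373 mm
G5: ⌊373/2⌋ × 264 = 186 × 264 mm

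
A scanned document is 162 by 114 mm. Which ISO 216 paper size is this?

C6 (114 × 162 mm)

Aspect ratio 162/114 ≈ 1.421 — close to the ISO √2 ≈ 1.414.
In the C-series (envelope sizes, between A and B): C6 = 114 × 162 mm.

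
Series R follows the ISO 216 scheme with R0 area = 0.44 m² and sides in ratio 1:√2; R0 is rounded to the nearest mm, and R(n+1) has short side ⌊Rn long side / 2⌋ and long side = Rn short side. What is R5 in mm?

98 × 139 mm

Let R0's short side be w mm. w · w√2 = 0.44 m² = 440,000 mm², so w ≈ 557.8 mm and w√2 ≈ 788.8 mm → R0 = 558 × 789 mm.
R1: ⌊789/2⌋ × 558 = 394 × 558 mm
R2: ⌊558/2⌋ × 394 = 279 × 394 mm
R3: ⌊394/2⌋ × 279 = 197 × 279 mm
R4: ⌊279/2⌋ × 197 = 139 × 197 mm
R5: ⌊197/2⌋ × 139 = 98 × 139 mm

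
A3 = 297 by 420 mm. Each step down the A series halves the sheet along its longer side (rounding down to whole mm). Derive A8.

52 × 74 mm

A4: ⌊420/2⌋ × 297 = 210 × 297 mm
A5: ⌊297/2⌋ × 210 = 148 × 210 mm
A6: ⌊210/2⌋ × 148 = 105 × 148 mm
A7: ⌊148/2⌋ × 105 = 74 × 105 mm
A8: ⌊105/2⌋ × 74 = 52 × 74 mm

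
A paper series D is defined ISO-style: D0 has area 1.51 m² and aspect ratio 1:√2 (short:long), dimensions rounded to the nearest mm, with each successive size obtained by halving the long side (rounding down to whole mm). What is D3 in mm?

Let D0's short side be w mm. w · w√2 = 1.51 m² = 1,510,000 mm², so w ≈ 1033.3 mm and w√2 ≈ 1461.3 mm → D0 = 1033 × 1461 mm.
D1: ⌊1461/2⌋ × 1033 = 730 × 1033 mm
D2: ⌊1033/2⌋ × 730 = 516 × 730 mm
D3: ⌊730/2⌋ × 516 = 365 × 516 mm

365 × 516 mm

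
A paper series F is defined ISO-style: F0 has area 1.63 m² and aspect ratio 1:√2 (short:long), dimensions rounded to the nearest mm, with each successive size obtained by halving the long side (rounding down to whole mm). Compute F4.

268 × 379 mm

Let F0's short side be w mm. w · w√2 = 1.63 m² = 1,630,000 mm², so w ≈ 1073.6 mm and w√2 ≈ 1518.3 mm → F0 = 1074 × 1518 mm.
F1: ⌊1518/2⌋ × 1074 = 759 × 1074 mm
F2: ⌊1074/2⌋ × 759 = 537 × 759 mm
F3: ⌊759/2⌋ × 537 = 379 × 537 mm
F4: ⌊537/2⌋ × 379 = 268 × 379 mm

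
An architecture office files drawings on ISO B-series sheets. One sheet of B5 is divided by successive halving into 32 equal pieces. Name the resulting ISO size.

32 = 2^5, so 5 halving steps.
B5 → B6 → … → B10 after 5 steps.

B10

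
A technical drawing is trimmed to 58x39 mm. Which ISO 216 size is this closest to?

Aspect ratio 58/39 ≈ 1.487 (ISO target is √2 ≈ 1.414).
In the C-series (envelope sizes, between A and B): C9 = 40 × 57 mm.
Off by 2 mm total — nearest standard size.

C9 (40 × 57 mm)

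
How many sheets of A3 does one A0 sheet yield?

Each ISO step halves the sheet: 1 × A0 → 2 × A1 → 4 × A2 → 8 × A3
From A0 to A3 is 3 halving steps: 2^3 = 8.

8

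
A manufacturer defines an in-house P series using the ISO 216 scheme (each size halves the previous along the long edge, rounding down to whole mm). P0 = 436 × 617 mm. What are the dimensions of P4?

P1: ⌊617/2⌋ × 436 = 308 × 436 mm
P2: ⌊436/2⌋ × 308 = 218 × 308 mm
P3: ⌊308/2⌋ × 218 = 154 × 218 mm
P4: ⌊218/2⌋ × 154 = 109 × 154 mm

109 × 154 mm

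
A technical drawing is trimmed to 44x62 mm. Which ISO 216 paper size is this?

B9 (44 × 62 mm)

Aspect ratio 62/44 ≈ 1.409 — close to the ISO √2 ≈ 1.414.
In the B-series (B0 = 1000 × 1414 mm): B9 = 44 × 62 mm.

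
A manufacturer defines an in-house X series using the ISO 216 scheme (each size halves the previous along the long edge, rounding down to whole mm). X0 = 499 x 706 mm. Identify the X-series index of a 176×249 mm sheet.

X0: 499 × 706 mm
X1: 353 × 499 mm
X2: 249 × 353 mm
X3: 176 × 249 mm
X4: 124 × 176 mm
→ matches X3.

X3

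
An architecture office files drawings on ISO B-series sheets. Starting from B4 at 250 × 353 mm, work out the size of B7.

88 × 125 mm

B5: ⌊353/2⌋ × 250 = 176 × 250 mm
B6: ⌊250/2⌋ × 176 = 125 × 176 mm
B7: ⌊176/2⌋ × 125 = 88 × 125 mm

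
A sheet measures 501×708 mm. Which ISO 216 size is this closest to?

Aspect ratio 708/501 ≈ 1.413 — close to the ISO √2 ≈ 1.414.
In the B-series (B0 = 1000 × 1414 mm): B2 = 500 × 707 mm.
Off by 2 mm total — nearest standard size.

B2 (500 × 707 mm)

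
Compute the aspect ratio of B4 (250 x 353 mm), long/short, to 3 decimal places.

353 / 250 = 1.412
ISO 216 targets √2 ≈ 1.414; the -0.002 deviation is from mm rounding.

1.412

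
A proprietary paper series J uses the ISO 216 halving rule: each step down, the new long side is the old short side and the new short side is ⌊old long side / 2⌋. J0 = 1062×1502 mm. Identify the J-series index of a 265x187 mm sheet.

J0: 1062 × 1502 mm
J1: 751 × 1062 mm
J2: 531 × 751 mm
J3: 375 × 531 mm
J4: 265 × 375 mm
J5: 187 × 265 mm
J6: 132 × 187 mm
→ matches J5.

J5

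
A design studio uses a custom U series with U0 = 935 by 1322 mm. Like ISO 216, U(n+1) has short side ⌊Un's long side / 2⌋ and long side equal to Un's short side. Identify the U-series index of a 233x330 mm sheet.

U0: 935 × 1322 mm
U1: 661 × 935 mm
U2: 467 × 661 mm
U3: 330 × 467 mm
U4: 233 × 330 mm
U5: 165 × 233 mm
→ matches U4.

U4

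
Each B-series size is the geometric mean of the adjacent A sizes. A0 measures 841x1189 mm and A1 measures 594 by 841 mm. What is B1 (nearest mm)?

707 × 1000 mm

Short side: √(841 · 594) = √499554 ≈ 706.8 → 707 mm
Long side: √(1189 · 841) = √999949 ≈ 1000.0 → 1000 mm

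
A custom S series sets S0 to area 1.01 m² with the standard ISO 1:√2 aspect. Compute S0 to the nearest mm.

845 × 1195 mm

Let the short side be w mm. Then w · w√2 = 1.01 m² = 1,010,000 mm².
w² = 1,010,000/√2, so w ≈ 845.1 mm; long side = w√2 ≈ 1195.1 mm.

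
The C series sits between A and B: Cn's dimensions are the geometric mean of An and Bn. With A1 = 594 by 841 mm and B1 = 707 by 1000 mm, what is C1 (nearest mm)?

Short side: √(594 · 707) = √419958 ≈ 648.0 → 648 mm
Long side: √(841 · 1000) = √841000 ≈ 917.1 → 917 mm

648 × 917 mm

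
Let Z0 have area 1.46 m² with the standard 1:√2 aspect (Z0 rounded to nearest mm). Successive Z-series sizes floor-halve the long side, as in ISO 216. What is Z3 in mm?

Let Z0's short side be w mm. w · w√2 = 1.46 m² = 1,460,000 mm², so w ≈ 1016.1 mm and w√2 ≈ 1436.9 mm → Z0 = 1016 × 1437 mm.
Z1: ⌊1437/2⌋ × 1016 = 718 × 1016 mm
Z2: ⌊1016/2⌋ × 718 = 508 × 718 mm
Z3: ⌊718/2⌋ × 508 = 359 × 508 mm

359 × 508 mm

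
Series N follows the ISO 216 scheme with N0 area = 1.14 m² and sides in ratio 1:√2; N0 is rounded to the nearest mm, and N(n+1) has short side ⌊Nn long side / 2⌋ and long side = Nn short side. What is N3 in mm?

317 × 449 mm

Let N0's short side be w mm. w · w√2 = 1.14 m² = 1,140,000 mm², so w ≈ 897.8 mm and w√2 ≈ 1269.7 mm → N0 = 898 × 1270 mm.
N1: ⌊1270/2⌋ × 898 = 635 × 898 mm
N2: ⌊898/2⌋ × 635 = 449 × 635 mm
N3: ⌊635/2⌋ × 449 = 317 × 449 mm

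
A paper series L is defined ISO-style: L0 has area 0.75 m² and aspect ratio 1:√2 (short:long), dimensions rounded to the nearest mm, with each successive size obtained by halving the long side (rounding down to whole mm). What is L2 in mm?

364 × 515 mm

Let L0's short side be w mm. w · w√2 = 0.75 m² = 750,000 mm², so w ≈ 728.2 mm and w√2 ≈ 1029.9 mm → L0 = 728 × 1030 mm.
L1: ⌊1030/2⌋ × 728 = 515 × 728 mm
L2: ⌊728/2⌋ × 515 = 364 × 515 mm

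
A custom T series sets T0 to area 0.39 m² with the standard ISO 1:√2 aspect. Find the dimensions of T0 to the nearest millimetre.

525 × 743 mm

Let the short side be w mm. Then w · w√2 = 0.39 m² = 390,000 mm².
w² = 390,000/√2, so w ≈ 525.1 mm; long side = w√2 ≈ 742.7 mm.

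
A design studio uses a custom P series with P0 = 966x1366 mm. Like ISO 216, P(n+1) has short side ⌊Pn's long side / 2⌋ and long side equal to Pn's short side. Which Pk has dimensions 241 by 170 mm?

P0: 966 × 1366 mm
P1: 683 × 966 mm
P2: 483 × 683 mm
P3: 341 × 483 mm
P4: 241 × 341 mm
P5: 170 × 241 mm
P6: 120 × 170 mm
→ matches P5.

P5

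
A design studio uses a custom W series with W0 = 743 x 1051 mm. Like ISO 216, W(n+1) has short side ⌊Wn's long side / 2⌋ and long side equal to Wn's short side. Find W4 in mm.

W1: ⌊1051/2⌋ × 743 = 525 × 743 mm
W2: ⌊743/2⌋ × 525 = 371 × 525 mm
W3: ⌊525/2⌋ × 371 = 262 × 371 mm
W4: ⌊371/2⌋ × 262 = 185 × 262 mm

185 × 262 mm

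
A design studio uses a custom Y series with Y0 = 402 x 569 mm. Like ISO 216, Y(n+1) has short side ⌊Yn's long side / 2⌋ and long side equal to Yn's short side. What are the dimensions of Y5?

71 × 100 mm

Y1: ⌊569/2⌋ × 402 = 284 × 402 mm
Y2: ⌊402/2⌋ × 284 = 201 × 284 mm
Y3: ⌊284/2⌋ × 201 = 142 × 201 mm
Y4: ⌊201/2⌋ × 142 = 100 × 142 mm
Y5: ⌊142/2⌋ × 100 = 71 × 100 mm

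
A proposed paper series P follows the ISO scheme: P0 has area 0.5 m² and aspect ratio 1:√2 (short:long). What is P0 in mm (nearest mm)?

Let the short side be w mm. Then w · w√2 = 0.5 m² = 500,000 mm².
w² = 500,000/√2, so w ≈ 594.6 mm; long side = w√2 ≈ 840.9 mm.

595 × 841 mm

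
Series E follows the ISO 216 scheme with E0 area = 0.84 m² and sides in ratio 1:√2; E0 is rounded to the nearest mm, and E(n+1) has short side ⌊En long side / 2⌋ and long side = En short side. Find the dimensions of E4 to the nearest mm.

192 × 272 mm

Let E0's short side be w mm. w · w√2 = 0.84 m² = 840,000 mm², so w ≈ 770.7 mm and w√2 ≈ 1089.9 mm → E0 = 771 × 1090 mm.
E1: ⌊1090/2⌋ × 771 = 545 × 771 mm
E2: ⌊771/2⌋ × 545 = 385 × 545 mm
E3: ⌊545/2⌋ × 385 = 272 × 385 mm
E4: ⌊385/2⌋ × 272 = 192 × 272 mm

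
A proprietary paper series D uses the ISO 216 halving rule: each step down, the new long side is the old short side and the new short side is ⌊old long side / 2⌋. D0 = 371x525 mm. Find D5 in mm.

D1 = 262 × 371 mm (from D0 by 1 halving).
D2: ⌊371/2⌋ × 262 = 185 × 262 mm
D3: ⌊262/2⌋ × 185 = 131 × 185 mm
D4: ⌊185/2⌋ × 131 = 92 × 131 mm
D5: ⌊131/2⌋ × 92 = 65 × 92 mm

65 × 92 mm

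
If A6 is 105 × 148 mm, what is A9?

A7: ⌊148/2⌋ × 105 = 74 × 105 mm
A8: ⌊105/2⌋ × 74 = 52 × 74 mm
A9: ⌊74/2⌋ × 52 = 37 × 52 mm

37 × 52 mm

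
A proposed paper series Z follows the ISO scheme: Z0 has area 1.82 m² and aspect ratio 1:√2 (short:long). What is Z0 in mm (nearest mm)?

Let the short side be w mm. Then w · w√2 = 1.82 m² = 1,820,000 mm².
w² = 1,820,000/√2, so w ≈ 1134.4 mm; long side = w√2 ≈ 1604.3 mm.

1134 × 1604 mm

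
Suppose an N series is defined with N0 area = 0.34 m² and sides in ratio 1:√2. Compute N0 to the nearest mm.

Let the short side be w mm. Then w · w√2 = 0.34 m² = 340,000 mm².
w² = 340,000/√2, so w ≈ 490.3 mm; long side = w√2 ≈ 693.4 mm.

490 × 693 mm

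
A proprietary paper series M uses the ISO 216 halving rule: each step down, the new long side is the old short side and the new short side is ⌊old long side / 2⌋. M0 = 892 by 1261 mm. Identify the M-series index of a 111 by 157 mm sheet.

M6

M0: 892 × 1261 mm
M1: 630 × 892 mm
M2: 446 × 630 mm
M3: 315 × 446 mm
M4: 223 × 315 mm
M5: 157 × 223 mm
M6: 111 × 157 mm
M7: 78 × 111 mm
→ matches M6.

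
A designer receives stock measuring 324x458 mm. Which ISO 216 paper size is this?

C3 (324 × 458 mm)

Aspect ratio 458/324 ≈ 1.414 — close to the ISO √2 ≈ 1.414.
In the C-series (envelope sizes, between A and B): C3 = 324 × 458 mm.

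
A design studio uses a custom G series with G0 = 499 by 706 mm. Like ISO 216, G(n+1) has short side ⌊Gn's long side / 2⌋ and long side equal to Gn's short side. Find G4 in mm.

G1: ⌊706/2⌋ × 499 = 353 × 499 mm
G2: ⌊499/2⌋ × 353 = 249 × 353 mm
G3: ⌊353/2⌋ × 249 = 176 × 249 mm
G4: ⌊249/2⌋ × 176 = 124 × 176 mm

124 × 176 mm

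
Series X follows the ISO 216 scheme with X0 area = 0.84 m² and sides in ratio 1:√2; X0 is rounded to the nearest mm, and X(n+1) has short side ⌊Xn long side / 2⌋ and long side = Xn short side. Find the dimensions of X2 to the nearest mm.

385 × 545 mm

Let X0's short side be w mm. w · w√2 = 0.84 m² = 840,000 mm², so w ≈ 770.7 mm and w√2 ≈ 1089.9 mm → X0 = 771 × 1090 mm.
X1: ⌊1090/2⌋ × 771 = 545 × 771 mm
X2: ⌊771/2⌋ × 545 = 385 × 545 mm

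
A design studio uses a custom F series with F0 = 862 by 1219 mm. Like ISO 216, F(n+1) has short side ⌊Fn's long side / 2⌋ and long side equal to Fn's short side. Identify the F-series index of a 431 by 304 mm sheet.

F3

F0: 862 × 1219 mm
F1: 609 × 862 mm
F2: 431 × 609 mm
F3: 304 × 431 mm
F4: 215 × 304 mm
→ matches F3.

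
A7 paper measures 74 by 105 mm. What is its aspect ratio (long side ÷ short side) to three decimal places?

1.419

105 / 74 = 1.419
ISO 216 targets √2 ≈ 1.414; the +0.005 deviation is from mm rounding.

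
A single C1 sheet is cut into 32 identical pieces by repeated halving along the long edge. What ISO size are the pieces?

32 = 2^5, so 5 halving steps.
C1 → C2 → … → C6 after 5 steps.

C6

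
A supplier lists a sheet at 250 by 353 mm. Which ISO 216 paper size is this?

Aspect ratio 353/250 ≈ 1.412 — close to the ISO √2 ≈ 1.414.
In the B-series (B0 = 1000 × 1414 mm): B4 = 250 × 353 mm.

B4 (250 × 353 mm)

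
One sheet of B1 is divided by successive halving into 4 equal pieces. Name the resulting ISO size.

4 = 2^2, so 2 halving steps.
B1 → B2 → … → B3 after 2 steps.

B3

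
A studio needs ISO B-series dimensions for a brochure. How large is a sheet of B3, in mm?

B0 = 1000 × 1414 mm (B0 has a 1000 mm short side, aspect 1:√2).
B1: ⌊1414/2⌋ × 1000 = 707 × 1000 mm
B2: ⌊1000/2⌋ × 707 = 500 × 707 mm
B3: ⌊707/2⌋ × 500 = 353 × 500 mm

353 × 500 mm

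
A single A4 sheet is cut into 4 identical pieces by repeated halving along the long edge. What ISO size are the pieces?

4 = 2^2, so 2 halving steps.
A4 → A5 → … → A6 after 2 steps.

A6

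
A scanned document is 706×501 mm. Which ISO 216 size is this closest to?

Aspect ratio 706/501 ≈ 1.409 — close to the ISO √2 ≈ 1.414.
In the B-series (B0 = 1000 × 1414 mm): B2 = 500 × 707 mm.
Off by 2 mm total — nearest standard size.

B2 (500 × 707 mm)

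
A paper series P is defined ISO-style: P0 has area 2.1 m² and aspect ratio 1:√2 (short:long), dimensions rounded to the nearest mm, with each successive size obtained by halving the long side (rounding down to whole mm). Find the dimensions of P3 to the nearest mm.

Let P0's short side be w mm. w · w√2 = 2.1 m² = 2,100,000 mm², so w ≈ 1218.6 mm and w√2 ≈ 1723.3 mm → P0 = 1219 × 1723 mm.
P1: ⌊1723/2⌋ × 1219 = 861 × 1219 mm
P2: ⌊1219/2⌋ × 861 = 609 × 861 mm
P3: ⌊861/2⌋ × 609 = 430 × 609 mm

430 × 609 mm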